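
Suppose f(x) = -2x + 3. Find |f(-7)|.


f(-7) = 17
|17| = 17

17


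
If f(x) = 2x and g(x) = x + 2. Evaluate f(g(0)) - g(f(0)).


f(g(0)) = 4
g(f(0)) = 2
Difference = 2

2


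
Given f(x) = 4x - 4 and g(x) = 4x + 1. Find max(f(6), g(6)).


f(6) = 20
g(6) = 25
max = 25

25


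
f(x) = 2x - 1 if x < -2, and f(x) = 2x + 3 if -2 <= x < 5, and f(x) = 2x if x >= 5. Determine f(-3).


-3 satisfies x < -2
f(-3) = -7

-7


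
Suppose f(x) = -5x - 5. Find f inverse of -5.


Solve -5x - 5 = -5
x = (-5 + 5) / (-5) = 0

0


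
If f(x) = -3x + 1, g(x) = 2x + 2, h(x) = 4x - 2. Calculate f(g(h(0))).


h(0) = -2
g(-2) = -2
f(-2) = 7

7


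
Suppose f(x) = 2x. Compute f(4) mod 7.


f(4) = 8
8 mod 7 = 1

1


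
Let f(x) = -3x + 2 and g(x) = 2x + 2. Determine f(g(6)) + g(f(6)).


f(g(6)) = -40
g(f(6)) = -30
Sum = -70

-70


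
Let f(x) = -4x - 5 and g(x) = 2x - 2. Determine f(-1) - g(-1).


f(-1) = -1
g(-1) = -4
Difference = 3

3


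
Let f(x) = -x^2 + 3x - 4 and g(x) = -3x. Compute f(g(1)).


g(1) = -3
f(-3) = (-1)*(-3)^2 + 3*(-3) - 4 = -22

-22


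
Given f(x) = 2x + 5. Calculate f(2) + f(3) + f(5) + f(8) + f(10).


f(2) = 9
f(3) = 11
f(5) = 15
f(8) = 21
f(10) = 25
Sum = 81

81


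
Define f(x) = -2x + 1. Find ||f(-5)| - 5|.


f(-5) = 11
|11| = 11
|11 - 5| = 6

6


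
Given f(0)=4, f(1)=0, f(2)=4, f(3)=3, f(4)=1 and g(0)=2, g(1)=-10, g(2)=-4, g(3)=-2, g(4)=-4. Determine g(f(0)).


f(0) = 4
g(4) = -4

-4


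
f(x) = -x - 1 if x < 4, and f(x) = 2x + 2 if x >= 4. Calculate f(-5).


-5 satisfies x < 4
f(-5) = 4

4


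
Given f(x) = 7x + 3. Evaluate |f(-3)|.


f(-3) = -18
|-18| = 18

18


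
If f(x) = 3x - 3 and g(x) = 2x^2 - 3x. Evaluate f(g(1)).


g(1) = -1
f(-1) = -6

-6


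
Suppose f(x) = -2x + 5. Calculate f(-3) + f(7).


2


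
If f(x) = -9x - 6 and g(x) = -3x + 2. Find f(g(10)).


g(10) = -28
f(-28) = 246

246


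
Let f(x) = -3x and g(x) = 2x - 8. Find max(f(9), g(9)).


f(9) = -27
g(9) = 10
max = 10

10


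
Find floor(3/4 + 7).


3/4 = 0.75
0.75 + 7 = 7.75
floor(7.75) = 7

7


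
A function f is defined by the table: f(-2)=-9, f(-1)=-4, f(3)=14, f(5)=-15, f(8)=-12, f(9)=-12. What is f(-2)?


Reading from the table at x = -2

-9


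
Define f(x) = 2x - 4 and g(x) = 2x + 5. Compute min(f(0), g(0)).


f(0) = -4
g(0) = 5
min = -4

-4


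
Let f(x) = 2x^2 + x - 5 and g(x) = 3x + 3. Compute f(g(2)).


166


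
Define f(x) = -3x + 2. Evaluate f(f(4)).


f(4) = -10
f(-10) = 32

32


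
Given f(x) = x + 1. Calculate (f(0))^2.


f(0) = 1
(1)^2 = 1

1


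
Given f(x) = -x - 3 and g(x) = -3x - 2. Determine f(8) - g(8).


f(8) = -11
g(8) = -26
Difference = 15

15


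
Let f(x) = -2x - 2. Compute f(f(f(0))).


f(0) = -2
f(-2) = 2
f(2) = -6

-6


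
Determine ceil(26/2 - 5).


26/2 = 13
13 - 5 = 8
ceil(8) = 8

8


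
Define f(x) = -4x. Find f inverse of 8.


Solve -4x = 8
x = (8) / (-4) = -2

-2


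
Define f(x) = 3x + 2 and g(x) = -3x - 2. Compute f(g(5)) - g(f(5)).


4


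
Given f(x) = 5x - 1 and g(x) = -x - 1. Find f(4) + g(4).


f(4) = 19
g(4) = -5
Sum = 14

14


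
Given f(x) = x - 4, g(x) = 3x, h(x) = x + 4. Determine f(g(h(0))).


8


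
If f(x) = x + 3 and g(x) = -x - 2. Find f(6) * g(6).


f(6) = 9
g(6) = -8
Product = -72

-72


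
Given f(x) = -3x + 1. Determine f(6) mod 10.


f(6) = -17
-17 mod 10 = 3

3


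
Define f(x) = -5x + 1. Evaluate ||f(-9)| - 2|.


f(-9) = 46
|46| = 46
|46 - 2| = 44

44


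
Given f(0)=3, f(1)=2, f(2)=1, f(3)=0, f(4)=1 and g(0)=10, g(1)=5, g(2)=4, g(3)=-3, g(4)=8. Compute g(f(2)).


f(2) = 1
g(1) = 5

5


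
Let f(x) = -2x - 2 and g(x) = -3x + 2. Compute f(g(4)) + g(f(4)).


f(g(4)) = 18
g(f(4)) = 32
Sum = 50

50


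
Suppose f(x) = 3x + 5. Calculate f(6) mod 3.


f(6) = 23
23 mod 3 = 2

2


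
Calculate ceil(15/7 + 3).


15/7 = 2.1429
2.1429 + 3 = 5.1429
ceil(5.1429) = 6

6


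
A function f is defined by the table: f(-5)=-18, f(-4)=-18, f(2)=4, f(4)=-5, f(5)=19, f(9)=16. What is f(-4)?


Reading from the table at x = -4

-18


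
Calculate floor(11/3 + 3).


11/3 = 3.6667
3.6667 + 3 = 6.6667
floor(6.6667) = 6

6


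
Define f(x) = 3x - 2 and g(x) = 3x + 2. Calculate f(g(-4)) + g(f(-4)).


f(g(-4)) = -32
g(f(-4)) = -40
Sum = -72

-72


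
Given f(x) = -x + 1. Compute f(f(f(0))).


1


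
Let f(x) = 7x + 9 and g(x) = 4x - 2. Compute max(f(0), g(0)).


f(0) = 9
g(0) = -2
max = 9

9


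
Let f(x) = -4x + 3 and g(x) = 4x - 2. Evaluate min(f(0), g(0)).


f(0) = 3
g(0) = -2
min = -2

-2


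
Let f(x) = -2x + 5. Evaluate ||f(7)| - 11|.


f(7) = -9
|-9| = 9
|9 - 11| = 2

2


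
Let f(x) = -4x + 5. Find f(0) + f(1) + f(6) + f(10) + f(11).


f(0) = 5
f(1) = 1
f(6) = -19
f(10) = -35
f(11) = -39
Sum = -87

-87


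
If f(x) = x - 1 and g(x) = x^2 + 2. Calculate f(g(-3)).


10


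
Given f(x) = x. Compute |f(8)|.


f(8) = 8
|8| = 8

8


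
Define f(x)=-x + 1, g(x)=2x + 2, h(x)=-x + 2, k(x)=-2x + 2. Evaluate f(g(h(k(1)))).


k(1) = 0
h(0) = 2
g(2) = 6
f(6) = -5

-5


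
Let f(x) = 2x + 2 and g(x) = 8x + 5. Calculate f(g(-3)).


g(-3) = -19
f(-19) = -36

-36


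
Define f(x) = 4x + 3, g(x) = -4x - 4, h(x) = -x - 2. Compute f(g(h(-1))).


3


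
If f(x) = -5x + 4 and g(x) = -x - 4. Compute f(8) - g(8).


f(8) = -36
g(8) = -12
Difference = -24

-24


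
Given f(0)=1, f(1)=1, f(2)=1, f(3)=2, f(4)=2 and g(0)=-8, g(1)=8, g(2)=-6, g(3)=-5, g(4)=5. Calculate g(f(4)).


f(4) = 2
g(2) = -6

-6


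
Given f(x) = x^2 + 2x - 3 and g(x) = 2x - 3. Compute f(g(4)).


g(4) = 5
f(5) = 1*(5)^2 + 2*(5) - 3 = 32

32


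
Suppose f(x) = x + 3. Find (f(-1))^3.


8


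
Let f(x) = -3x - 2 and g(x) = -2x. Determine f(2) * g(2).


32


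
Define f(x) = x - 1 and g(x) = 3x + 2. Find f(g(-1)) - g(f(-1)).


f(g(-1)) = -2
g(f(-1)) = -4
Difference = 2

2


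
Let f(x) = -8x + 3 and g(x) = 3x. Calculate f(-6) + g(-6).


f(-6) = 51
g(-6) = -18
Sum = 33

33


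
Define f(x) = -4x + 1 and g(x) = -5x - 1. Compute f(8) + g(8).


f(8) = -31
g(8) = -41
Sum = -72

-72


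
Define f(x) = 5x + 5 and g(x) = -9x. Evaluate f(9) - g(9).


f(9) = 50
g(9) = -81
Difference = 131

131


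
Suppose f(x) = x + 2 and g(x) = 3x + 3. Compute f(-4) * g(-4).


f(-4) = -2
g(-4) = -9
Product = 18

18


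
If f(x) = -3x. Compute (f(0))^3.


0


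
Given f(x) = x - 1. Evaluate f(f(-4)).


f(-4) = -5
f(-5) = -6

-6


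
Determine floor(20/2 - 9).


20/2 = 10
10 - 9 = 1
floor(1) = 1

1


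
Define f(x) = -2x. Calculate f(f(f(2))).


-16


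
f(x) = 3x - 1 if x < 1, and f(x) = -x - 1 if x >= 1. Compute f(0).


0 satisfies x < 1
f(0) = -1

-1


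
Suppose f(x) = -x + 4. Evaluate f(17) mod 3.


f(17) = -13
-13 mod 3 = 2

2


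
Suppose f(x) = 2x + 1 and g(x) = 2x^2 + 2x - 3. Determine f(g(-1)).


g(-1) = -3
f(-3) = -5

-5


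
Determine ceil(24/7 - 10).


24/7 = 3.4286
3.4286 - 10 = -6.5714
ceil(-6.5714) = -6

-6


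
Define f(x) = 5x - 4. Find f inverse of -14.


Solve 5x - 4 = -14
x = (-14 + 4) / 5 = -2

-2


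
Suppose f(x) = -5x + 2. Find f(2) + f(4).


-26


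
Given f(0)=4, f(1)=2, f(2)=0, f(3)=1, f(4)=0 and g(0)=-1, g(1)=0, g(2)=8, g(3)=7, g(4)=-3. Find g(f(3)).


0


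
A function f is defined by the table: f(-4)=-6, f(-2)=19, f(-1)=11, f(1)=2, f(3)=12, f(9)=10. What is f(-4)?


Reading from the table at x = -4

-6


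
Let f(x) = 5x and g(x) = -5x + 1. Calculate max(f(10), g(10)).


f(10) = 50
g(10) = -49
max = 50

50


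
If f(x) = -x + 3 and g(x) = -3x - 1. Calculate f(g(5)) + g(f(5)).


f(g(5)) = 19
g(f(5)) = 5
Sum = 24

24


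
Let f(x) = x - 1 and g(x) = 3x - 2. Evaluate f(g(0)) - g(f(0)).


f(g(0)) = -3
g(f(0)) = -5
Difference = 2

2


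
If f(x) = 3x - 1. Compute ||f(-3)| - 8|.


f(-3) = -10
|-10| = 10
|10 - 8| = 2

2


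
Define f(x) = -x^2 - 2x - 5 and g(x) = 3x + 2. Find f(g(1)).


g(1) = 5
f(5) = (-1)*(5)^2 - 2*(5) - 5 = -40

-40


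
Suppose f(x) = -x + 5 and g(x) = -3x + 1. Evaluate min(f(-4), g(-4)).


9


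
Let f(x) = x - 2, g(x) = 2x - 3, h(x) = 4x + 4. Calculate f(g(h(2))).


h(2) = 12
g(12) = 21
f(21) = 19

19


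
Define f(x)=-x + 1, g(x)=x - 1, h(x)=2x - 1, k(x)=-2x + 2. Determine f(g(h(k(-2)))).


k(-2) = 6
h(6) = 11
g(11) = 10
f(10) = -9

-9


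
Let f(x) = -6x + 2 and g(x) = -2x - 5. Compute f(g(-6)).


g(-6) = 7
f(7) = -40

-40


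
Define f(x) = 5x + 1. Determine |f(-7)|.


f(-7) = -34
|-34| = 34

34


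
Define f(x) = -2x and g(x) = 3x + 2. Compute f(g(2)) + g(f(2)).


f(g(2)) = -16
g(f(2)) = -10
Sum = -26

-26


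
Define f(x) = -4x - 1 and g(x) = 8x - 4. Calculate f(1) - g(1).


-9


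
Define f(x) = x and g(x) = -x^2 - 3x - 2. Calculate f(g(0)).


g(0) = -2
f(-2) = -2

-2


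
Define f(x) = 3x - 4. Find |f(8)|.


f(8) = 20
|20| = 20

20


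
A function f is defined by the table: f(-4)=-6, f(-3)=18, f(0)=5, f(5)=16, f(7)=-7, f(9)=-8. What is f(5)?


Reading from the table at x = 5

16


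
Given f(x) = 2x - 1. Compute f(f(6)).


f(6) = 11
f(11) = 21

21


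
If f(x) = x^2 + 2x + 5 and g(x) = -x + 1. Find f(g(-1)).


g(-1) = 2
f(2) = 1*(2)^2 + 2*(2) + 5 = 13

13


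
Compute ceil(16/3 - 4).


16/3 = 5.3333
5.3333 - 4 = 1.3333
ceil(1.3333) = 2

2


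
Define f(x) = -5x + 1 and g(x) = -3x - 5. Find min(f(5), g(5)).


f(5) = -24
g(5) = -20
min = -24

-24


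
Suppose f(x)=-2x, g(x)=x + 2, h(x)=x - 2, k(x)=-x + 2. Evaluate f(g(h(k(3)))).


k(3) = -1
h(-1) = -3
g(-3) = -1
f(-1) = 2

2


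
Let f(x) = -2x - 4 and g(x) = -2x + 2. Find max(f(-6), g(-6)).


f(-6) = 8
g(-6) = 14
max = 14

14


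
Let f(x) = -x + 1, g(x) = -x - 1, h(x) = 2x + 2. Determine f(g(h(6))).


h(6) = 14
g(14) = -15
f(-15) = 16

16


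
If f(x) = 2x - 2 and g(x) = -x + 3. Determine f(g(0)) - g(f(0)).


f(g(0)) = 4
g(f(0)) = 5
Difference = -1

-1


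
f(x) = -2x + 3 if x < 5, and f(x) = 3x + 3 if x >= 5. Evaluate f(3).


3 satisfies x < 5
f(3) = -3

-3


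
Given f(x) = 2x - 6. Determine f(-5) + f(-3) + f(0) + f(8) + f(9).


f(-5) = -16
f(-3) = -12
f(0) = -6
f(8) = 10
f(9) = 12
Sum = -12

-12


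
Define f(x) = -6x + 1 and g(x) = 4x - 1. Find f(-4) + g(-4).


f(-4) = 25
g(-4) = -17
Sum = 8

8


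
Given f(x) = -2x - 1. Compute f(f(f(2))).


f(2) = -5
f(-5) = 9
f(9) = -19

-19


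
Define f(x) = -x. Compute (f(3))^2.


f(3) = -3
(-3)^2 = 9

9


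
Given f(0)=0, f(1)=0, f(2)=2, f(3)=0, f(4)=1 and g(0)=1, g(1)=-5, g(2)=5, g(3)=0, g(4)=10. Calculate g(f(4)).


-5


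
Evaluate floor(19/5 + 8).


19/5 = 3.8
3.8 + 8 = 11.8
floor(11.8) = 11

11


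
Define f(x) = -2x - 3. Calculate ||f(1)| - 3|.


f(1) = -5
|-5| = 5
|5 - 3| = 2

2


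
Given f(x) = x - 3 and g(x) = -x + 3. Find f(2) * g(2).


-1


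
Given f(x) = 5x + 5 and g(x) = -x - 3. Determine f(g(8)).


g(8) = -11
f(-11) = -50

-50


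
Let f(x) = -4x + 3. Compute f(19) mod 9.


f(19) = -73
-73 mod 9 = 8

8


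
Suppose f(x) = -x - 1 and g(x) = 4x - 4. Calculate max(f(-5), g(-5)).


4


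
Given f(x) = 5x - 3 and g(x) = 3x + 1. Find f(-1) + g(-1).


f(-1) = -8
g(-1) = -2
Sum = -10

-10


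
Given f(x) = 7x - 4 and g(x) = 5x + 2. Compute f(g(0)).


g(0) = 2
f(2) = 10

10


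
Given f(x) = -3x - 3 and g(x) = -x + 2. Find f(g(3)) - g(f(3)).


f(g(3)) = 0
g(f(3)) = 14
Difference = -14

-14


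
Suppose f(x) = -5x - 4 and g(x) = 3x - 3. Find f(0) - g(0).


-1


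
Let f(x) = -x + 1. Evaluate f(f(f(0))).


1


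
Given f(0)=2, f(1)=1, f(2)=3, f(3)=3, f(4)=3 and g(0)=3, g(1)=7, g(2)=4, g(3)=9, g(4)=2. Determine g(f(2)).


f(2) = 3
g(3) = 9

9


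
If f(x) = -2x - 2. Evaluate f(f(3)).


f(3) = -8
f(-8) = 14

14


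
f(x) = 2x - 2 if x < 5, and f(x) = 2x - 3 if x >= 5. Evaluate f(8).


8 satisfies x >= 5
f(8) = 13

13


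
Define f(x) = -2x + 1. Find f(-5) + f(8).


f(-5) = 11
f(8) = -15
Sum = -4

-4


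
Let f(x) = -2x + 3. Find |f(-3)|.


f(-3) = 9
|9| = 9

9


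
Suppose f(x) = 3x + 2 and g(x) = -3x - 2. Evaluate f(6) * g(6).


f(6) = 20
g(6) = -20
Product = -400

-400


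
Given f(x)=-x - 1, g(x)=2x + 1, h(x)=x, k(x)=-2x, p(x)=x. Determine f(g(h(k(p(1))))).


p(1) = 1
k(1) = -2
h(-2) = -2
g(-2) = -3
f(-3) = 2

2


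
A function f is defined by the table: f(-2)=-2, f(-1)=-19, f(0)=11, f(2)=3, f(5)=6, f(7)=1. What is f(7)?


Reading from the table at x = 7

1


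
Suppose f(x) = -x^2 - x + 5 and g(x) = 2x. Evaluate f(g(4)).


g(4) = 8
f(8) = (-1)*(8)^2 - 1*(8) + 5 = -67

-67


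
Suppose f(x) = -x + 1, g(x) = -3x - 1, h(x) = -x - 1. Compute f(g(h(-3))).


h(-3) = 2
g(2) = -7
f(-7) = 8

8


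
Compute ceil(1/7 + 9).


1/7 = 0.1429
0.1429 + 9 = 9.1429
ceil(9.1429) = 10

10


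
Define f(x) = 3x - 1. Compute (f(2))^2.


f(2) = 5
(5)^2 = 25

25


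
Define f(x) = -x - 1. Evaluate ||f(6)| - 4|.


f(6) = -7
|-7| = 7
|7 - 4| = 3

3


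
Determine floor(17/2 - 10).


-2


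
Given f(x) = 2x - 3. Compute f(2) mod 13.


f(2) = 1
1 mod 13 = 1

1


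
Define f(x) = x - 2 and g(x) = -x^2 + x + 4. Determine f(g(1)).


g(1) = 4
f(4) = 2

2


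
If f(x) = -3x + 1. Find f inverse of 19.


Solve -3x + 1 = 19
x = (19 - 1) / (-3) = -6

-6


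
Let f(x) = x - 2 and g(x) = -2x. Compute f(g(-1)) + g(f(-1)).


f(g(-1)) = 0
g(f(-1)) = 6
Sum = 6

6


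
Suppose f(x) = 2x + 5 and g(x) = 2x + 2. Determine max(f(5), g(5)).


15


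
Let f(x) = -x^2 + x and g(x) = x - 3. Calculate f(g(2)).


g(2) = -1
f(-1) = (-1)*(-1)^2 + 1*(-1) = -2

-2


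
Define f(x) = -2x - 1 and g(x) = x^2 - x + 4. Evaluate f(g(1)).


g(1) = 4
f(4) = -9

-9


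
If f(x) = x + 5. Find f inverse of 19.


14


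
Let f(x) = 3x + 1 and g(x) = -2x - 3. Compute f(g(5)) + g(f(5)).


f(g(5)) = -38
g(f(5)) = -35
Sum = -73

-73


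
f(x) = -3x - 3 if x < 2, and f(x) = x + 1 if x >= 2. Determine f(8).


8 satisfies x >= 2
f(8) = 9

9


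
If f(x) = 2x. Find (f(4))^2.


f(4) = 8
(8)^2 = 64

64


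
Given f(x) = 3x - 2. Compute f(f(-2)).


f(-2) = -8
f(-8) = -26

-26


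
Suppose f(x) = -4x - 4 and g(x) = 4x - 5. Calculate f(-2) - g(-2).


f(-2) = 4
g(-2) = -13
Difference = 17

17


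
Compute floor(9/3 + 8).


9/3 = 3
3 + 8 = 11
floor(11) = 11

11


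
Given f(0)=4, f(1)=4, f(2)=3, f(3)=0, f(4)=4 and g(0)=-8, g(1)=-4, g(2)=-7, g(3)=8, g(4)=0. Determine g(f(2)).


f(2) = 3
g(3) = 8

8


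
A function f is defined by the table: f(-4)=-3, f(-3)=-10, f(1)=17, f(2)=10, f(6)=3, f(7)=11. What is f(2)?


Reading from the table at x = 2

10


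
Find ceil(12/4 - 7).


12/4 = 3
3 - 7 = -4
ceil(-4) = -4

-4


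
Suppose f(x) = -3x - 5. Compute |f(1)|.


f(1) = -8
|-8| = 8

8


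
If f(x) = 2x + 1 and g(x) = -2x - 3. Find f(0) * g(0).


-3


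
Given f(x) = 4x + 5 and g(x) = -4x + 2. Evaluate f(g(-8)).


g(-8) = 34
f(34) = 141

141


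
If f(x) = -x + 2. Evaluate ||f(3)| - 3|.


f(3) = -1
|-1| = 1
|1 - 3| = 2

2


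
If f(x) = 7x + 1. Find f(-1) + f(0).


f(-1) = -6
f(0) = 1
Sum = -5

-5


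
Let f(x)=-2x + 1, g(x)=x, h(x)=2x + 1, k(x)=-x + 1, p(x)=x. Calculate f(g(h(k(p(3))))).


p(3) = 3
k(3) = -2
h(-2) = -3
g(-3) = -3
f(-3) = 7

7


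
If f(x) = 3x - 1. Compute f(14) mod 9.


f(14) = 41
41 mod 9 = 5

5


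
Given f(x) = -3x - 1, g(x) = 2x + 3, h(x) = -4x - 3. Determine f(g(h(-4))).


h(-4) = 13
g(13) = 29
f(29) = -88

-88


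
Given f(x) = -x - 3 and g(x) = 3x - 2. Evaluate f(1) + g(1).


f(1) = -4
g(1) = 1
Sum = -3

-3


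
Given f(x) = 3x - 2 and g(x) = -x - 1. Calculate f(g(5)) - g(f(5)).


-6


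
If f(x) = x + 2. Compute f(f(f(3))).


f(3) = 5
f(5) = 7
f(7) = 9

9


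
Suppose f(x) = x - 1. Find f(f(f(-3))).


f(-3) = -4
f(-4) = -5
f(-5) = -6

-6


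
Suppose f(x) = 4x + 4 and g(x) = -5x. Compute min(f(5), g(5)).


f(5) = 24
g(5) = -25
min = -25

-25


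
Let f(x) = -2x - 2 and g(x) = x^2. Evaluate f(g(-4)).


g(-4) = 16
f(16) = -34

-34


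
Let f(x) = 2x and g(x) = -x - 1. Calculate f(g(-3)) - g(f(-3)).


f(g(-3)) = 4
g(f(-3)) = 5
Difference = -1

-1


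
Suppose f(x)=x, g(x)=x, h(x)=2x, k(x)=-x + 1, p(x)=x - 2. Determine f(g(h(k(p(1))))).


p(1) = -1
k(-1) = 2
h(2) = 4
g(4) = 4
f(4) = 4

4


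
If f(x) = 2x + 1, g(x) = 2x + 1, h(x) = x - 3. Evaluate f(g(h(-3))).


h(-3) = -6
g(-6) = -11
f(-11) = -21

-21


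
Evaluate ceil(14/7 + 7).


9


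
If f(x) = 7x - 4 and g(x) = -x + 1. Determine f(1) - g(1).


f(1) = 3
g(1) = 0
Difference = 3

3


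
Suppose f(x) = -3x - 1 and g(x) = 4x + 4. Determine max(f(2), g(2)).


f(2) = -7
g(2) = 12
max = 12

12


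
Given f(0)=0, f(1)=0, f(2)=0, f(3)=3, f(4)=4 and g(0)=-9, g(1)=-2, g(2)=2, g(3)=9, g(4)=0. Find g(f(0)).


-9


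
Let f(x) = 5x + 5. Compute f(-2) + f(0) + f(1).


f(-2) = -5
f(0) = 5
f(1) = 10
Sum = 10

10


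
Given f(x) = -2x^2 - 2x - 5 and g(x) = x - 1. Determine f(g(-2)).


-17


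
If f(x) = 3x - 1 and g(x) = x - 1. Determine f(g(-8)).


-28


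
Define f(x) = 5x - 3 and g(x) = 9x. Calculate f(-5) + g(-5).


f(-5) = -28
g(-5) = -45
Sum = -73

-73


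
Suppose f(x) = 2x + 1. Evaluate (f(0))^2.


f(0) = 1
(1)^2 = 1

1


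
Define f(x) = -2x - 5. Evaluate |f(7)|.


19


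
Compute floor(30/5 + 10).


30/5 = 6
6 + 10 = 16
floor(16) = 16

16


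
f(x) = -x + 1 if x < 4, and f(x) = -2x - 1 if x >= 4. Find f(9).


9 satisfies x >= 4
f(9) = -19

-19


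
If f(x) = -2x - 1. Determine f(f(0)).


f(0) = -1
f(-1) = 1

1


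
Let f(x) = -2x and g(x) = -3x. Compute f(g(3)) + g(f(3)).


f(g(3)) = 18
g(f(3)) = 18
Sum = 36

36


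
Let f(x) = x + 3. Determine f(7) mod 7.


3


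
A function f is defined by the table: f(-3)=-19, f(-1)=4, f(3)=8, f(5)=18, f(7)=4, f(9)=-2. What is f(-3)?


Reading from the table at x = -3

-19


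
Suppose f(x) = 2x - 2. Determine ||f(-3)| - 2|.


f(-3) = -8
|-8| = 8
|8 - 2| = 6

6


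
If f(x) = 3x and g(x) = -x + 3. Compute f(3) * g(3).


f(3) = 9
g(3) = 0
Product = 0

0


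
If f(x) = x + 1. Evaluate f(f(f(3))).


f(3) = 4
f(4) = 5
f(5) = 6

6


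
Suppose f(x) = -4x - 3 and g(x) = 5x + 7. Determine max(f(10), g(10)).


f(10) = -43
g(10) = 57
max = 57

57


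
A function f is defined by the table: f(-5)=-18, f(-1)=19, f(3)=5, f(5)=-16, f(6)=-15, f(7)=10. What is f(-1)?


Reading from the table at x = -1

19


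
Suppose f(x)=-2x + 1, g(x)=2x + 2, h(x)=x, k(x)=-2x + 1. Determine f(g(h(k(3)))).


k(3) = -5
h(-5) = -5
g(-5) = -8
f(-8) = 17

17


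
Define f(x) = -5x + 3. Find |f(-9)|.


f(-9) = 48
|48| = 48

48


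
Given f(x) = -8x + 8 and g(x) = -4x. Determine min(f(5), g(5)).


f(5) = -32
g(5) = -20
min = -32

-32


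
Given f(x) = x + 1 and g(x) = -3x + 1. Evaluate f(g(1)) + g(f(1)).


f(g(1)) = -1
g(f(1)) = -5
Sum = -6

-6


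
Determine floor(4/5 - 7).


4/5 = 0.8
0.8 - 7 = -6.2
floor(-6.2) = -7

-7


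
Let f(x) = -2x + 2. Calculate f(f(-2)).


-10


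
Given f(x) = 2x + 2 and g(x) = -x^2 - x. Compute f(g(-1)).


g(-1) = 0
f(0) = 2

2


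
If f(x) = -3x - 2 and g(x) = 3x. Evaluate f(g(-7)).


g(-7) = -21
f(-21) = 61

61


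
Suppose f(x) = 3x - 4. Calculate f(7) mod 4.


1


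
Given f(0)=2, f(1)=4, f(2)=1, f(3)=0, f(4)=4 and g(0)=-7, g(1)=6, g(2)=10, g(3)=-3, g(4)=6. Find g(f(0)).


f(0) = 2
g(2) = 10

10


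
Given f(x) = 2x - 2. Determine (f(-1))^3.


f(-1) = -4
(-4)^3 = -64

-64


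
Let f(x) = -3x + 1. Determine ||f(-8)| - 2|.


f(-8) = 25
|25| = 25
|25 - 2| = 23

23


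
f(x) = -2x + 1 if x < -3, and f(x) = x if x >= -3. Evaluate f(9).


9 satisfies x >= -3
f(9) = 9

9


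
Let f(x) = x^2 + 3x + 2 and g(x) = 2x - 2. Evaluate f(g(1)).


g(1) = 0
f(0) = 1*(0)^2 + 3*(0) + 2 = 2

2


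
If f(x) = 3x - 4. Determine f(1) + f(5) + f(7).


27


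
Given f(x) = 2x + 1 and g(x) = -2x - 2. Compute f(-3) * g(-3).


f(-3) = -5
g(-3) = 4
Product = -20

-20


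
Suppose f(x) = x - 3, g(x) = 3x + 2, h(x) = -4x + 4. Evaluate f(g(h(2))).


h(2) = -4
g(-4) = -10
f(-10) = -13

-13


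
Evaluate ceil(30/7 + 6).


30/7 = 4.2857
4.2857 + 6 = 10.2857
ceil(10.2857) = 11

11


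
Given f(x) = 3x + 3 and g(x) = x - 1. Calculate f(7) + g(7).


f(7) = 24
g(7) = 6
Sum = 30

30


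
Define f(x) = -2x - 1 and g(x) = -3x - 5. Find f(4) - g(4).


f(4) = -9
g(4) = -17
Difference = 8

8


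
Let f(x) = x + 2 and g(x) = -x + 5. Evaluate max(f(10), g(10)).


f(10) = 12
g(10) = -5
max = 12

12


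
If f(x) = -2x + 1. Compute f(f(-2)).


-9


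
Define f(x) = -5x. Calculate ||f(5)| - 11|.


f(5) = -25
|-25| = 25
|25 - 11| = 14

14


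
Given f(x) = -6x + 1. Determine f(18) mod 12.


f(18) = -107
-107 mod 12 = 1

1


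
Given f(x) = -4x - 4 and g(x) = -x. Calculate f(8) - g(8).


f(8) = -36
g(8) = -8
Difference = -28

-28


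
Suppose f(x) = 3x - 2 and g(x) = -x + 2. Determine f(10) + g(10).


f(10) = 28
g(10) = -8
Sum = 20

20


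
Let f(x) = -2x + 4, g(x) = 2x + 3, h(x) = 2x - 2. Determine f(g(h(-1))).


h(-1) = -4
g(-4) = -5
f(-5) = 14

14


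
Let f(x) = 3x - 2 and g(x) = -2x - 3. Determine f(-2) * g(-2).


f(-2) = -8
g(-2) = 1
Product = -8

-8


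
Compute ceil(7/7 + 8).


7/7 = 1
1 + 8 = 9
ceil(9) = 9

9


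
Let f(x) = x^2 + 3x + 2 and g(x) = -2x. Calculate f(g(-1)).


g(-1) = 2
f(2) = 1*(2)^2 + 3*(2) + 2 = 12

12


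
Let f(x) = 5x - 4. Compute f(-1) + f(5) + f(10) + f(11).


f(-1) = -9
f(5) = 21
f(10) = 46
f(11) = 51
Sum = 109

109


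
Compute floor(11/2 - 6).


11/2 = 5.5
5.5 - 6 = -0.5
floor(-0.5) = -1

-1


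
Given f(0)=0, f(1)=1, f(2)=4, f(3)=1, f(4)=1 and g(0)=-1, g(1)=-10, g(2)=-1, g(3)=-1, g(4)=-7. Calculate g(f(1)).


f(1) = 1
g(1) = -10

-10


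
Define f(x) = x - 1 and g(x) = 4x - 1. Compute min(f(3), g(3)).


2


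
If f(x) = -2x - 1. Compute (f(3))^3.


f(3) = -7
(-7)^3 = -343

-343


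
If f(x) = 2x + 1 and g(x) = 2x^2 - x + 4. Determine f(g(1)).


g(1) = 5
f(5) = 11

11


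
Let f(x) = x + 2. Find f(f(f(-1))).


5


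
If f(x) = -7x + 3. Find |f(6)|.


f(6) = -39
|-39| = 39

39


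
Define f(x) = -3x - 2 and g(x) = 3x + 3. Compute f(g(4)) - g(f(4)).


f(g(4)) = -47
g(f(4)) = -39
Difference = -8

-8


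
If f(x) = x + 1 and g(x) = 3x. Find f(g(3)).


g(3) = 9
f(9) = 10

10


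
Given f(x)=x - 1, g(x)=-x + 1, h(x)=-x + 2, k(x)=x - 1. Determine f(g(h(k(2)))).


-1


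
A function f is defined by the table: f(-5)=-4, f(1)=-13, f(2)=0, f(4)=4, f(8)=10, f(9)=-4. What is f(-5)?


-4


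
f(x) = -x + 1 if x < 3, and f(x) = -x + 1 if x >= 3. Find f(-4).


-4 satisfies x < 3
f(-4) = 5

5


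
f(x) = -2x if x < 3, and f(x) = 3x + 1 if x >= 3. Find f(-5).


-5 satisfies x < 3
f(-5) = 10

10


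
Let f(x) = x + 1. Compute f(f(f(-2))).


1


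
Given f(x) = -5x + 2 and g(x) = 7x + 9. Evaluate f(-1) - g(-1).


5


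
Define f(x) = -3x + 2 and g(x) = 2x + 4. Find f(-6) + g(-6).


f(-6) = 20
g(-6) = -8
Sum = 12

12


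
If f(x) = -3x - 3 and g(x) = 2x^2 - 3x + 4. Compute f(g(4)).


g(4) = 24
f(24) = -75

-75


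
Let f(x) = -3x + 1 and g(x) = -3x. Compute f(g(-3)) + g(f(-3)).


f(g(-3)) = -26
g(f(-3)) = -30
Sum = -56

-56


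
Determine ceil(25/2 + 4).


25/2 = 12.5
12.5 + 4 = 16.5
ceil(16.5) = 17

17


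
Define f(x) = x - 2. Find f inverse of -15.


-13


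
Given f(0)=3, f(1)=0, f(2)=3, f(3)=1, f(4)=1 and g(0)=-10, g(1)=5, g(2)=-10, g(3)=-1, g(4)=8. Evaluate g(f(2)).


f(2) = 3
g(3) = -1

-1


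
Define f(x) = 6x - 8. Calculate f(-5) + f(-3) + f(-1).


f(-5) = -38
f(-3) = -26
f(-1) = -14
Sum = -78

-78


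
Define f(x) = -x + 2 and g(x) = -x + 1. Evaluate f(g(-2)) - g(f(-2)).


f(g(-2)) = -1
g(f(-2)) = -3
Difference = 2

2


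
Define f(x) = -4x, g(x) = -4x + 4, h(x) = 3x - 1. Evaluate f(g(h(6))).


256


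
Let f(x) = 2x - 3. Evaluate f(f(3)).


f(3) = 3
f(3) = 3

3


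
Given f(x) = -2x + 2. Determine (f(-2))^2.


f(-2) = 6
(6)^2 = 36

36


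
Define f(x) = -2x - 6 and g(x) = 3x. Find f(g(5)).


-36


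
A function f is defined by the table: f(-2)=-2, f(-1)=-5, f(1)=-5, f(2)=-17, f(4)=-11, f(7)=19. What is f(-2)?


Reading from the table at x = -2

-2


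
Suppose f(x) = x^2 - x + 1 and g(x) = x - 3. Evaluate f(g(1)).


g(1) = -2
f(-2) = 1*(-2)^2 - 1*(-2) + 1 = 7

7


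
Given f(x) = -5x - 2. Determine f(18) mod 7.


f(18) = -92
-92 mod 7 = 6

6


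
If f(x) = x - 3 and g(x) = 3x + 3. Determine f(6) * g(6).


63


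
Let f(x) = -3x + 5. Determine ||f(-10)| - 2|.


f(-10) = 35
|35| = 35
|35 - 2| = 33

33


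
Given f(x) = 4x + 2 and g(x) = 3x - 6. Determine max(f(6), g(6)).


f(6) = 26
g(6) = 12
max = 26

26


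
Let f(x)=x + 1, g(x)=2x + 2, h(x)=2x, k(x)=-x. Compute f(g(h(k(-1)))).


7


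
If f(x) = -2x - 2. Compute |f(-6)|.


10


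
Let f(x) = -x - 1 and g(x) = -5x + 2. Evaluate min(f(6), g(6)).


f(6) = -7
g(6) = -28
min = -28

-28


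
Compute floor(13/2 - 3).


3


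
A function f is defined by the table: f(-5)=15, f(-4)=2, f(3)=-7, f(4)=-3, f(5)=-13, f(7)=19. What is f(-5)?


Reading from the table at x = -5

15


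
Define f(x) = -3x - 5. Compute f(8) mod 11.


4


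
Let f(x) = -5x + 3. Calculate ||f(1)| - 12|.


10


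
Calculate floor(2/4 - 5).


2/4 = 0.5
0.5 - 5 = -4.5
floor(-4.5) = -5

-5


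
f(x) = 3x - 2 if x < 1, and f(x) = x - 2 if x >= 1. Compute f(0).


0 satisfies x < 1
f(0) = -2

-2


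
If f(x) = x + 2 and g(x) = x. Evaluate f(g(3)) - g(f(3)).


f(g(3)) = 5
g(f(3)) = 5
Difference = 0

0


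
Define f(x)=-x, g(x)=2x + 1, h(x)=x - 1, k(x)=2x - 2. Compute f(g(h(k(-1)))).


k(-1) = -4
h(-4) = -5
g(-5) = -9
f(-9) = 9

9


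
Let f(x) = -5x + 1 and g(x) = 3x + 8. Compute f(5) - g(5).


-47


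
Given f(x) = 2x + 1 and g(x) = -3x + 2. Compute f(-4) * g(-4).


f(-4) = -7
g(-4) = 14
Product = -98

-98


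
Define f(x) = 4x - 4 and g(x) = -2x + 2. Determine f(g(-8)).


g(-8) = 18
f(18) = 68

68


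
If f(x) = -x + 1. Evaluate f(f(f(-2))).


f(-2) = 3
f(3) = -2
f(-2) = 3

3


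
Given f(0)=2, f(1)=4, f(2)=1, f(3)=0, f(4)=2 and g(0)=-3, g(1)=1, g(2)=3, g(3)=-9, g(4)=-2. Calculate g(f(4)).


f(4) = 2
g(2) = 3

3


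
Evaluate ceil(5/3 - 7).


5/3 = 1.6667
1.6667 - 7 = -5.3333
ceil(-5.3333) = -5

-5


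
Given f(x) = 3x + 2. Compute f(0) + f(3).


f(0) = 2
f(3) = 11
Sum = 13

13


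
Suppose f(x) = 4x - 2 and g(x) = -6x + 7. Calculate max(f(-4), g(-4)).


f(-4) = -18
g(-4) = 31
max = 31

31


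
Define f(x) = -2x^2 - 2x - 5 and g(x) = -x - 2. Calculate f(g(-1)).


g(-1) = -1
f(-1) = (-2)*(-1)^2 - 2*(-1) - 5 = -5

-5


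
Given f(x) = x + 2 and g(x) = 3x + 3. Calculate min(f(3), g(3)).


5


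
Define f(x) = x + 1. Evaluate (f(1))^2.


f(1) = 2
(2)^2 = 4

4


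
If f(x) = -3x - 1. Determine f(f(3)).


f(3) = -10
f(-10) = 29

29


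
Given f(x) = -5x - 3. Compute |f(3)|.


18


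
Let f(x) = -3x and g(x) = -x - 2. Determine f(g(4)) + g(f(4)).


28


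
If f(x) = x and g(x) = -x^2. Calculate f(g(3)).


g(3) = -9
f(-9) = -9

-9


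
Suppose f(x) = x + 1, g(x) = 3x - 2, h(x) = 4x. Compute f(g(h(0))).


h(0) = 0
g(0) = -2
f(-2) = -1

-1


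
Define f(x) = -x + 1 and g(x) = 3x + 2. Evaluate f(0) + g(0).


f(0) = 1
g(0) = 2
Sum = 3

3


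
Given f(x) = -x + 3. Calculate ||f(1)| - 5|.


f(1) = 2
|2| = 2
|2 - 5| = 3

3


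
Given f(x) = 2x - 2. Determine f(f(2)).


f(2) = 2
f(2) = 2

2


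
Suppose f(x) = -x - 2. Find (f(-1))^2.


f(-1) = -1
(-1)^2 = 1

1


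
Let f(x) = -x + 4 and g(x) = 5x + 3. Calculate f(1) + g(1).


f(1) = 3
g(1) = 8
Sum = 11

11


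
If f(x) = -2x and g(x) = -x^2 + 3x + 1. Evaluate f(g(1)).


-6


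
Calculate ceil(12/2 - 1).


12/2 = 6
6 - 1 = 5
ceil(5) = 5

5


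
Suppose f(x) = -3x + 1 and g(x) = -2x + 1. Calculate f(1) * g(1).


f(1) = -2
g(1) = -1
Product = 2

2


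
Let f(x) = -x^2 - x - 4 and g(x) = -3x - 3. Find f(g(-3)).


g(-3) = 6
f(6) = (-1)*(6)^2 - 1*(6) - 4 = -46

-46


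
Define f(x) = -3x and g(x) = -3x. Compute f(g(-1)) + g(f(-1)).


f(g(-1)) = -9
g(f(-1)) = -9
Sum = -18

-18


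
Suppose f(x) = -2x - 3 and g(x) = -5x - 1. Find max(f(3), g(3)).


-9


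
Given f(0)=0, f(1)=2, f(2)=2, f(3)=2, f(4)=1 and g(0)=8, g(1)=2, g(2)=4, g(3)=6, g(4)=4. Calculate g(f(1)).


f(1) = 2
g(2) = 4

4


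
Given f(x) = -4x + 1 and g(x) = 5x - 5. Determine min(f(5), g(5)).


f(5) = -19
g(5) = 20
min = -19

-19


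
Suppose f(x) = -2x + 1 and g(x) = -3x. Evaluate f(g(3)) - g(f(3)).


f(g(3)) = 19
g(f(3)) = 15
Difference = 4

4


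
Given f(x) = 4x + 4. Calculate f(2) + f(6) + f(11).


88


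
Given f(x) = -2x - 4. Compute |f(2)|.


f(2) = -8
|-8| = 8

8


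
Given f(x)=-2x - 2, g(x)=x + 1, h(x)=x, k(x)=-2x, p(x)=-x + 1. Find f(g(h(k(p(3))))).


p(3) = -2
k(-2) = 4
h(4) = 4
g(4) = 5
f(5) = -12

-12


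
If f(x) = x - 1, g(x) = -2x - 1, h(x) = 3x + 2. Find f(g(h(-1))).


h(-1) = -1
g(-1) = 1
f(1) = 0

0


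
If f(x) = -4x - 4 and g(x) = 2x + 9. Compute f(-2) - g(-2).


-1


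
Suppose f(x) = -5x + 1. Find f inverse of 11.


Solve -5x + 1 = 11
x = (11 - 1) / (-5) = -2

-2


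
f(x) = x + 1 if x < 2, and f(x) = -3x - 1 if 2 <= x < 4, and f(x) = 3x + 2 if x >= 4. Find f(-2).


-2 satisfies x < 2
f(-2) = -1

-1


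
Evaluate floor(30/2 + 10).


30/2 = 15
15 + 10 = 25
floor(25) = 25

25


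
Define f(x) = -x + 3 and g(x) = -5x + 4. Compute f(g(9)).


g(9) = -41
f(-41) = 44

44


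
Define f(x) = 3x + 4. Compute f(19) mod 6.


f(19) = 61
61 mod 6 = 1

1


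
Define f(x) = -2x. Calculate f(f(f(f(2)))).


f(2) = -4
f(-4) = 8
f(8) = -16
f(-16) = 32

32


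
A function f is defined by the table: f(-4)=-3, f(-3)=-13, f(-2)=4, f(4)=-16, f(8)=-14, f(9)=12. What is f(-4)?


Reading from the table at x = -4

-3


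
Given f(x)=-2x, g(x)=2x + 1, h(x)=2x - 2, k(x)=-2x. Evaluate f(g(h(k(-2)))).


k(-2) = 4
h(4) = 6
g(6) = 13
f(13) = -26

-26


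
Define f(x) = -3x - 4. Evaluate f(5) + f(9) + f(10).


f(5) = -19
f(9) = -31
f(10) = -34
Sum = -84

-84


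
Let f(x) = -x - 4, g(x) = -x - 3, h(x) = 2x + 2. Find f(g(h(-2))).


-3


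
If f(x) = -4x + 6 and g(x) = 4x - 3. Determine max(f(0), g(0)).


f(0) = 6
g(0) = -3
max = 6

6


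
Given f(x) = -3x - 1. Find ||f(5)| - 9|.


f(5) = -16
|-16| = 16
|16 - 9| = 7

7


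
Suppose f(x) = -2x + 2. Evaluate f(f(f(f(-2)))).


f(-2) = 6
f(6) = -10
f(-10) = 22
f(22) = -42

-42


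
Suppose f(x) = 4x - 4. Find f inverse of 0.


Solve 4x - 4 = 0
x = (0 + 4) / 4 = 1

1


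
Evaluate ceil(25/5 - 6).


25/5 = 5
5 - 6 = -1
ceil(-1) = -1

-1


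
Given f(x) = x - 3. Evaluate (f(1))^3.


-8


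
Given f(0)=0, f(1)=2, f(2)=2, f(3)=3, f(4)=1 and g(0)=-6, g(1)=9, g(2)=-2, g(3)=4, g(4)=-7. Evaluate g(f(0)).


f(0) = 0
g(0) = -6

-6


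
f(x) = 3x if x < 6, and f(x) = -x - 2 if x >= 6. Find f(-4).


-4 satisfies x < 6
f(-4) = -12

-12


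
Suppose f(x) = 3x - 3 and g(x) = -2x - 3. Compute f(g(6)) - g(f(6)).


f(g(6)) = -48
g(f(6)) = -33
Difference = -15

-15


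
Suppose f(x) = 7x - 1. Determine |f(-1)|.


f(-1) = -8
|-8| = 8

8


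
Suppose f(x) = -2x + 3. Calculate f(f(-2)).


f(-2) = 7
f(7) = -11

-11


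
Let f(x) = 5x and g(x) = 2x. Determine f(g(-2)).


g(-2) = -4
f(-4) = -20

-20


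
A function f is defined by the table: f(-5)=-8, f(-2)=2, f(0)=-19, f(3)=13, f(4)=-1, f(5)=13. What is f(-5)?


-8


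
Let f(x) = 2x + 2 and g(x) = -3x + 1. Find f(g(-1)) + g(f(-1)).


11


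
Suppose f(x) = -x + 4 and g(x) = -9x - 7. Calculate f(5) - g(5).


f(5) = -1
g(5) = -52
Difference = 51

51


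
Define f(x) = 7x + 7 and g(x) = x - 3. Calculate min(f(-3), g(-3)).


f(-3) = -14
g(-3) = -6
min = -14

-14


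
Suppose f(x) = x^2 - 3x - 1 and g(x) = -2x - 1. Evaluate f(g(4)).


g(4) = -9
f(-9) = 1*(-9)^2 - 3*(-9) - 1 = 107

107


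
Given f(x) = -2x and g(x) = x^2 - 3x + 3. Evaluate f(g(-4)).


g(-4) = 31
f(31) = -62

-62


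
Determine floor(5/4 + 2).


5/4 = 1.25
1.25 + 2 = 3.25
floor(3.25) = 3

3


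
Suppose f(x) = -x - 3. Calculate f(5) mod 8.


0


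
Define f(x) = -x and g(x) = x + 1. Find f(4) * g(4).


f(4) = -4
g(4) = 5
Product = -20

-20


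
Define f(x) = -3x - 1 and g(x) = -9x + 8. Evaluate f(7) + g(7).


f(7) = -22
g(7) = -55
Sum = -77

-77


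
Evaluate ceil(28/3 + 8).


28/3 = 9.3333
9.3333 + 8 = 17.3333
ceil(17.3333) = 18

18


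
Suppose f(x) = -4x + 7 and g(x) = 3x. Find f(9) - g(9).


f(9) = -29
g(9) = 27
Difference = -56

-56


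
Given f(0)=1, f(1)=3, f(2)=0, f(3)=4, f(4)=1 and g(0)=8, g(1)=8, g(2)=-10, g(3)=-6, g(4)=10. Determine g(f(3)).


f(3) = 4
g(4) = 10

10


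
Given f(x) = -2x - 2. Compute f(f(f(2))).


f(2) = -6
f(-6) = 10
f(10) = -22

-22


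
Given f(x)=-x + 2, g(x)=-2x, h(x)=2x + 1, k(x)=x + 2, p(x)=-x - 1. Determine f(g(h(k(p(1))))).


p(1) = -2
k(-2) = 0
h(0) = 1
g(1) = -2
f(-2) = 4

4


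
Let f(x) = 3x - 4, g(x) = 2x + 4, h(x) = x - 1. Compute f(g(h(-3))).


h(-3) = -4
g(-4) = -4
f(-4) = -16

-16


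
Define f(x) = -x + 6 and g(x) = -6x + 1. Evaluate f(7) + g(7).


f(7) = -1
g(7) = -41
Sum = -42

-42


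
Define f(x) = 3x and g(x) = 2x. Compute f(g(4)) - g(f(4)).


0


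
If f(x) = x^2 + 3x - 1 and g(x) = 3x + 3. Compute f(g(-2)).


g(-2) = -3
f(-3) = 1*(-3)^2 + 3*(-3) - 1 = -1

-1


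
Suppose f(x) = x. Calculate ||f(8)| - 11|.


f(8) = 8
|8| = 8
|8 - 11| = 3

3


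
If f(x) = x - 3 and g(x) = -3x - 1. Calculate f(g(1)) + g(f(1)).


f(g(1)) = -7
g(f(1)) = 5
Sum = -2

-2


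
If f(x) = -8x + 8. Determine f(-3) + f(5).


f(-3) = 32
f(5) = -32
Sum = 0

0


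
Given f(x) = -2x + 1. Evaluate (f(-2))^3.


f(-2) = 5
(5)^3 = 125

125


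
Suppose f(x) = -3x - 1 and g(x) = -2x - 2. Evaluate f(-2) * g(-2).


10


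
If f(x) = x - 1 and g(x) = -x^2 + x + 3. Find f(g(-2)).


g(-2) = -3
f(-3) = -4

-4


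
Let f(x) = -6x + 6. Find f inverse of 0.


1


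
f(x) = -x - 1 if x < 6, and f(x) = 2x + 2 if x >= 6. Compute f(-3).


-3 satisfies x < 6
f(-3) = 2

2


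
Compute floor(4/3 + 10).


4/3 = 1.3333
1.3333 + 10 = 11.3333
floor(11.3333) = 11

11


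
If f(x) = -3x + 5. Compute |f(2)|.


f(2) = -1
|-1| = 1

1


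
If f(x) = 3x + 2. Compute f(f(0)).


f(0) = 2
f(2) = 8

8


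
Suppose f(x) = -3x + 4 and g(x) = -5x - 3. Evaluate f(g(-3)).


g(-3) = 12
f(12) = -32

-32


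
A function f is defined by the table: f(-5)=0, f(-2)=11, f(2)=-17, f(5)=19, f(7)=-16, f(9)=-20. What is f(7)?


Reading from the table at x = 7

-16


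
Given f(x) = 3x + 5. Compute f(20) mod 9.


f(20) = 65
65 mod 9 = 2

2


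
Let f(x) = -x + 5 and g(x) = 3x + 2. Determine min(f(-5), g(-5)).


f(-5) = 10
g(-5) = -13
min = -13

-13


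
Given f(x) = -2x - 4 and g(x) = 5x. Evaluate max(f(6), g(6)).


f(6) = -16
g(6) = 30
max = 30

30


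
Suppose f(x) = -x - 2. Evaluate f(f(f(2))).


f(2) = -4
f(-4) = 2
f(2) = -4

-4


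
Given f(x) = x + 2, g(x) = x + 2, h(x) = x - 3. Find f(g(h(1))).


h(1) = -2
g(-2) = 0
f(0) = 2

2


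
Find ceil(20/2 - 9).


20/2 = 10
10 - 9 = 1
ceil(1) = 1

1


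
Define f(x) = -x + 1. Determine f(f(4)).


4


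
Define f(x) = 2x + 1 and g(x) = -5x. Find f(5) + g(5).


f(5) = 11
g(5) = -25
Sum = -14

-14


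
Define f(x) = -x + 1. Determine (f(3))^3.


f(3) = -2
(-2)^3 = -8

-8


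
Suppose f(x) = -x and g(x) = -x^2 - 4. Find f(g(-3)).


g(-3) = -13
f(-13) = 13

13


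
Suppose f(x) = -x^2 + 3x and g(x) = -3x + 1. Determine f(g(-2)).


-28


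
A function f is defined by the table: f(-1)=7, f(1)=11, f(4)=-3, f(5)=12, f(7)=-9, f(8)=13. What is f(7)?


Reading from the table at x = 7

-9


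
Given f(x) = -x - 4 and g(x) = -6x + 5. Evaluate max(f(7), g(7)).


f(7) = -11
g(7) = -37
max = -11

-11


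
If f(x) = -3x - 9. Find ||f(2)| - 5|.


10


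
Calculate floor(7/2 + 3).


7/2 = 3.5
3.5 + 3 = 6.5
floor(6.5) = 6

6


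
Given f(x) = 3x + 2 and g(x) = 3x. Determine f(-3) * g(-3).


f(-3) = -7
g(-3) = -9
Product = 63

63


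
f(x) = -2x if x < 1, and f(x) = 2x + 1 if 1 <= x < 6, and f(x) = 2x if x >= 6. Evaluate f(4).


9


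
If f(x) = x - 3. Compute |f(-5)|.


f(-5) = -8
|-8| = 8

8


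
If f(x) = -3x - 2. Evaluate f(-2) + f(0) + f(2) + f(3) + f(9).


f(-2) = 4
f(0) = -2
f(2) = -8
f(3) = -11
f(9) = -29
Sum = -46

-46


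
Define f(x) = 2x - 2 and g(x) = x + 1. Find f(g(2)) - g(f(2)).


f(g(2)) = 4
g(f(2)) = 3
Difference = 1

1


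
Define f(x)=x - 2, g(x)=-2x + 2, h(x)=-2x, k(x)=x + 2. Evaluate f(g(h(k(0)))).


k(0) = 2
h(2) = -4
g(-4) = 10
f(10) = 8

8


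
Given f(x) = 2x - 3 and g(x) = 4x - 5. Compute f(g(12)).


83


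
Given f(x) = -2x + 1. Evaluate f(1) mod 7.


6


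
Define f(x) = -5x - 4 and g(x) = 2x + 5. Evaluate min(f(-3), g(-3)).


-1


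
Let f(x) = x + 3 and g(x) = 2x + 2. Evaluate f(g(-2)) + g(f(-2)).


5


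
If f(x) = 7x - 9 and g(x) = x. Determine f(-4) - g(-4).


f(-4) = -37
g(-4) = -4
Difference = -33

-33


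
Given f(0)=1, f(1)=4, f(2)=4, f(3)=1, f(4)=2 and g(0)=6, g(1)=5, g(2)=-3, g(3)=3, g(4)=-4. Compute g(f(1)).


-4


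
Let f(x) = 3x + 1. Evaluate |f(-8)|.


23


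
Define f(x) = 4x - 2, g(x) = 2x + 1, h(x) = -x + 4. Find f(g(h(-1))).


h(-1) = 5
g(5) = 11
f(11) = 42

42


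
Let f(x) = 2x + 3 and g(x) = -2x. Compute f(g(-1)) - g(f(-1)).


9


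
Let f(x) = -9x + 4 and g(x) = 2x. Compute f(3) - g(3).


f(3) = -23
g(3) = 6
Difference = -29

-29


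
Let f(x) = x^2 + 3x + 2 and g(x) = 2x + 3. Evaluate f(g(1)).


g(1) = 5
f(5) = 1*(5)^2 + 3*(5) + 2 = 42

42


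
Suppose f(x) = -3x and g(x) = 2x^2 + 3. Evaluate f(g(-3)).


g(-3) = 21
f(21) = -63

-63


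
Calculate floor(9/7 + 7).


9/7 = 1.2857
1.2857 + 7 = 8.2857
floor(8.2857) = 8

8
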